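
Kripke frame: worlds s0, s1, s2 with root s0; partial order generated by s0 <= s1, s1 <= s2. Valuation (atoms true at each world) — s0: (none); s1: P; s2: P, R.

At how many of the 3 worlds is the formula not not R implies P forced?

2

s0: does not force it — s0 does not force not not R implies P: already at s0 itself, s0 forces not not R but s0 does not force P.
s1: forces it.
s2: forces it.
Worlds forcing the formula: {s1, s2}.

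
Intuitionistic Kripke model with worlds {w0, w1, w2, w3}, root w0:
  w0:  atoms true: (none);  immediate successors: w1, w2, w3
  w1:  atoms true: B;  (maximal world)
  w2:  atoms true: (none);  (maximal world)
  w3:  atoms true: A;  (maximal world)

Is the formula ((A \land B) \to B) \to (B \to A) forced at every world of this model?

Not every world: w0 \nVdash ((A \land B) \to B) \to (B \to A).
w0 \nVdash ((A \land B) \to B) \to (B \to A): already at w0 itself, w0 \Vdash (A \land B) \to B but w0 \nVdash B \to A.
w0 \nVdash B \to A: at the accessible world w1, w1 \Vdash B but w1 \nVdash A.
w1 lacks atom A, so w1 \nVdash A.

No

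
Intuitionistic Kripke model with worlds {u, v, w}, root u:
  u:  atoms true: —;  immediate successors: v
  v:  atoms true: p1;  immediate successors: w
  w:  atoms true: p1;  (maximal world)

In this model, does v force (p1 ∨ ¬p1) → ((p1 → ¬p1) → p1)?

v ⊩ (p1 ∨ ¬p1) → ((p1 → ¬p1) → p1): every world accessible from v that forces p1 ∨ ¬p1 (namely v, w) also forces (p1 → ¬p1) → p1.

Yes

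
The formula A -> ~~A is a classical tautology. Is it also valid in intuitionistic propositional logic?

This is double-negation introduction, which is intuitionistically derivable.
If a world forces A then every accessible world forces A (persistence), so none forces ~A; hence ~~A.

Yes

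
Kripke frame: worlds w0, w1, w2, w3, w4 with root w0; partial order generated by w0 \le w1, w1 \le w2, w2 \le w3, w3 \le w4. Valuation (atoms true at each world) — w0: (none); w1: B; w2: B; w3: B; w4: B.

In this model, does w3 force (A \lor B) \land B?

w3 \Vdash (A \lor B) \land B since w3 forces both conjuncts.

Yes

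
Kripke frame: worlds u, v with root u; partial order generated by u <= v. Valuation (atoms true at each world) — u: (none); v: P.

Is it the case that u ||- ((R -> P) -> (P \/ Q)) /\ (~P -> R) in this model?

No

u ||-/- ((R -> P) -> (P \/ Q)) /\ (~P -> R) since u fails (R -> P) -> (P \/ Q).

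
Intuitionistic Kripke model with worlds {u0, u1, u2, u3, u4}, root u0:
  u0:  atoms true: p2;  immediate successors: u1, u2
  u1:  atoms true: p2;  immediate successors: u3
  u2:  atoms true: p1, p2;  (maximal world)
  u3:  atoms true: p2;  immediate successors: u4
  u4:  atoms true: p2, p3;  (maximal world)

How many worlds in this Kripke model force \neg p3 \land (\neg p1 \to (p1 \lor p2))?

1

u0: does not force it — u0 \nVdash \neg p3 \land (\neg p1 \to (p1 \lor p2)) since u0 fails \neg p3.
u1: does not force it — u1 \nVdash \neg p3 \land (\neg p1 \to (p1 \lor p2)) since u1 fails \neg p3.
u2: forces it.
u3: does not force it.
u4: does not force it.
Worlds forcing the formula: {u2}.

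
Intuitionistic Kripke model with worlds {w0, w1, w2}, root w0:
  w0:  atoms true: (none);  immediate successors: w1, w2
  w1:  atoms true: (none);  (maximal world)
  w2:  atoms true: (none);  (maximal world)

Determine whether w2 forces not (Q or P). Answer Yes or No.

Yes

w2 forces not (Q or P): no world accessible from w2 forces Q or P.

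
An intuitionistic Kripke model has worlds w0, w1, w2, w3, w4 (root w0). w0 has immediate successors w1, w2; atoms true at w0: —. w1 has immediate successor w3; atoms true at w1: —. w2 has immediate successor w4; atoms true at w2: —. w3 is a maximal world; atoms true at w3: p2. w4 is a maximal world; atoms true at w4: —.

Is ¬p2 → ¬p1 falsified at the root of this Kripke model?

w0 ⊩ ¬p2 → ¬p1: every world accessible from w0 that forces ¬p2 (namely w2, w4) also forces ¬p1.
So the root w0 forces ¬p2 → ¬p1; the model is not a countermodel.

No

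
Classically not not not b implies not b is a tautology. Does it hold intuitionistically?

This is triple-negation reduction, which is intuitionistically derivable.
Assume not not not b and suppose b. Then not not b (double-negation introduction), contradicting not not not b. So not b.

Yes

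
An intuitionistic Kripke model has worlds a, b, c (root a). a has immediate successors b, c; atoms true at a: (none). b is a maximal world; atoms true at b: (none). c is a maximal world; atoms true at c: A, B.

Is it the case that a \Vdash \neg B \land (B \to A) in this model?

No

a \nVdash \neg B \land (B \to A) since a fails \neg B.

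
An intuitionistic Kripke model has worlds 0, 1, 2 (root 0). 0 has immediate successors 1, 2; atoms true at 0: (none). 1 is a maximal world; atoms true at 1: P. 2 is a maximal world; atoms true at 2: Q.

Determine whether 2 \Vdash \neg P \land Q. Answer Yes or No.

Yes

2 \Vdash \neg P \land Q since 2 forces both conjuncts.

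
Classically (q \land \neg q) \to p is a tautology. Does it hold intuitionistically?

Yes

This is an instance of ex falso quodlibet, which is intuitionistically derivable.
No world can force both q and \neg q, so the antecedent q \land \neg q is never forced and the implication holds vacuously at every world.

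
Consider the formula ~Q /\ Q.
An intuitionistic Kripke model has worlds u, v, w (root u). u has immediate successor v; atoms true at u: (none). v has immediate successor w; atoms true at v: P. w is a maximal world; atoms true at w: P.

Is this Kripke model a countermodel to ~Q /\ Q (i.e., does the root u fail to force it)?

Yes

u ||-/- ~Q /\ Q since u fails Q.
So the root u does not force ~Q /\ Q; the model is a countermodel.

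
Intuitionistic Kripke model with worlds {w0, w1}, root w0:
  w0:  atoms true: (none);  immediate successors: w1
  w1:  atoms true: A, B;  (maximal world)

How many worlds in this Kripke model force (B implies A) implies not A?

0

w0: does not force it — w0 does not force (B implies A) implies not A: already at w0 itself, w0 forces B implies A but w0 does not force not A.
w1: does not force it — w1 does not force (B implies A) implies not A: already at w1 itself, w1 forces B implies A but w1 does not force not A.
Worlds forcing the formula: { }.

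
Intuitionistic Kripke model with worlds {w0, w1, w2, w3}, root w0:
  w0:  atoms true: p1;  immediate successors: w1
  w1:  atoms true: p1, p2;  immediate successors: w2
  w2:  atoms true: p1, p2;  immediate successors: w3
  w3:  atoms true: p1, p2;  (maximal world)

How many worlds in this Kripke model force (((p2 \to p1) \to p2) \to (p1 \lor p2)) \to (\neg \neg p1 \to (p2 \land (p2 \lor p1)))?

3

w0: does not force it — w0 \nVdash (((p2 \to p1) \to p2) \to (p1 \lor p2)) \to (\neg \neg p1 \to (p2 \land (p2 \lor p1))): already at w0 itself, w0 \Vdash ((p2 \to p1) \to p2) \to (p1 \lor p2) but w0 \nVdash \neg \neg p1 \to (p2 \land (p2 \lor p1)).
w1: forces it.
w2: forces it.
w3: forces it.
Worlds forcing the formula: {w1, w2, w3}.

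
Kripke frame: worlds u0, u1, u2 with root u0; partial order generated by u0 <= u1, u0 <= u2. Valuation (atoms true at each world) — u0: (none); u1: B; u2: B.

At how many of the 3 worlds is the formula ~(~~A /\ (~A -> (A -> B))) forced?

u0: forces it.
u1: forces it.
u2: forces it.
Worlds forcing the formula: {u0, u1, u2}.

3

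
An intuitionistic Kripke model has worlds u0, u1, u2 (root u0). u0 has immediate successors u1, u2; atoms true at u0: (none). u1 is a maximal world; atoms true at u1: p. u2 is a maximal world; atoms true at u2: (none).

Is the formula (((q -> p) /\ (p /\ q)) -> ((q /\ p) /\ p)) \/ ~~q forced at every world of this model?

Yes

u0 ||- (((q -> p) /\ (p /\ q)) -> ((q /\ p) /\ p)) \/ ~~q via the disjunct ((q -> p) /\ (p /\ q)) -> ((q /\ p) /\ p).
Since the root u0 forces (((q -> p) /\ (p /\ q)) -> ((q /\ p) /\ p)) \/ ~~q and forcing is persistent (monotone upward), every world forces it.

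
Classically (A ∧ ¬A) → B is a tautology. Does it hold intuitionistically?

This is an instance of ex falso quodlibet, which is intuitionistically derivable.
No world can force both A and ¬A, so the antecedent A ∧ ¬A is never forced and the implication holds vacuously at every world.

Yes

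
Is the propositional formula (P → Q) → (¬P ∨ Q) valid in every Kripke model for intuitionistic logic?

No

This is the material-implication-as-disjunction principle, which is not intuitionistically valid.
A Kripke countermodel: worlds w0, w1; order generated by w0 ≤ w1; atoms true at each world — w0:{}; w1:{P,Q}.
w0 ⊮ (P → Q) → (¬P ∨ Q): already at w0 itself, w0 ⊩ P → Q but w0 ⊮ ¬P ∨ Q.
w0 ⊮ ¬P ∨ Q: neither disjunct is forced at w0.
w0 ⊮ ¬P since w1 is accessible from w0 and w1 ⊩ P.
So the root w0 does not force the formula.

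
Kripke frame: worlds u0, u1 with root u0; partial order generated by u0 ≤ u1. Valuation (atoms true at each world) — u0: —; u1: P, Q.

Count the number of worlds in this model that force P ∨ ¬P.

u0: does not force it — u0 ⊮ P ∨ ¬P: neither disjunct is forced at u0.
u1: forces it.
Worlds forcing the formula: {u1}.

1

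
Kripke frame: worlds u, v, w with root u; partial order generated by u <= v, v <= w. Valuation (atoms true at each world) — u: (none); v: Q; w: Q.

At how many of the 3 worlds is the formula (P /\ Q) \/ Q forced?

2

u: does not force it — u ||-/- (P /\ Q) \/ Q: neither disjunct is forced at u.
v: forces it.
w: forces it.
Worlds forcing the formula: {v, w}.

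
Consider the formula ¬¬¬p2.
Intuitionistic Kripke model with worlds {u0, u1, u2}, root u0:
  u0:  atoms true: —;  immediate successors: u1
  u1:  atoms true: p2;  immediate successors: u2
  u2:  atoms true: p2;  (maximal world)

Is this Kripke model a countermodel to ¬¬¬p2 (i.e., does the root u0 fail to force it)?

u0 ⊮ ¬¬¬p2 since u0 is accessible from u0 and u0 ⊩ ¬¬p2.
u0 ⊩ ¬¬p2: no world accessible from u0 forces ¬p2.
So the root u0 does not force ¬¬¬p2; the model is a countermodel.

Yes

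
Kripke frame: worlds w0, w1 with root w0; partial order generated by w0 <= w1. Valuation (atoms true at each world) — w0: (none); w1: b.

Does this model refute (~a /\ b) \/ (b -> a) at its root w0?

w0 ||-/- (~a /\ b) \/ (b -> a): neither disjunct is forced at w0.
w0 ||-/- ~a /\ b since w0 fails b.
So the root w0 does not force (~a /\ b) \/ (b -> a); the model is a countermodel.

Yes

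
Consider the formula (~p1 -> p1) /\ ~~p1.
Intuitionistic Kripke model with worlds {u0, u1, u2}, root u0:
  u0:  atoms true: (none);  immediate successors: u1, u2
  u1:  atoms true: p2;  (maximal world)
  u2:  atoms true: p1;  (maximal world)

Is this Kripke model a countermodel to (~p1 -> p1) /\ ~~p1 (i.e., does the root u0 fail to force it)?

Yes

u0 ||-/- (~p1 -> p1) /\ ~~p1 since u0 fails ~p1 -> p1.
So the root u0 does not force (~p1 -> p1) /\ ~~p1; the model is a countermodel.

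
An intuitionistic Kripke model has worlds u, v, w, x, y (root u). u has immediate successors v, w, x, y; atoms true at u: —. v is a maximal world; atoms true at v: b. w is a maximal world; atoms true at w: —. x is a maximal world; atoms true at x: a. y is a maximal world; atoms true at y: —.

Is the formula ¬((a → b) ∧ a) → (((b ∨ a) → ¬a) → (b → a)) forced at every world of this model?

No

Not every world: u ⊮ ¬((a → b) ∧ a) → (((b ∨ a) → ¬a) → (b → a)).
u ⊮ ¬((a → b) ∧ a) → (((b ∨ a) → ¬a) → (b → a)): already at u itself, u ⊩ ¬((a → b) ∧ a) but u ⊮ ((b ∨ a) → ¬a) → (b → a).
u ⊮ ((b ∨ a) → ¬a) → (b → a): at the accessible world v, v ⊩ (b ∨ a) → ¬a but v ⊮ b → a.
v ⊮ b → a: already at v itself, v ⊩ b but v ⊮ a.
v lacks atom a, so v ⊮ a.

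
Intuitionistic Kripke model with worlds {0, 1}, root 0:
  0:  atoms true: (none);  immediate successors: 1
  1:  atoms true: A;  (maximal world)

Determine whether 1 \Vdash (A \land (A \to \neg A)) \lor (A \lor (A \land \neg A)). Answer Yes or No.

1 \Vdash (A \land (A \to \neg A)) \lor (A \lor (A \land \neg A)) via the disjunct A \lor (A \land \neg A).

Yes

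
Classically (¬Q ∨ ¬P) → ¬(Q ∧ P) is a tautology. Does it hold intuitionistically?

Yes

This is a constructively valid De Morgan direction (disjunction of negations to negated conjunction), which is intuitionistically derivable.
If ¬Q holds at a world then no accessible world forces Q, hence none forces Q ∧ P; likewise for ¬P.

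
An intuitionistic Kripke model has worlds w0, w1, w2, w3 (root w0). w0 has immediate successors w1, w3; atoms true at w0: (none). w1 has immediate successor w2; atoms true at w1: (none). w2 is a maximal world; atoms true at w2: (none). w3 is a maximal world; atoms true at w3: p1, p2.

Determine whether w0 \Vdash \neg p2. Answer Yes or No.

No

w0 \nVdash \neg p2 since w3 is accessible from w0 and w3 \Vdash p2.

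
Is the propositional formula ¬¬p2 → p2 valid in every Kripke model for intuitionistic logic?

This is double-negation elimination, which is not intuitionistically valid.
A Kripke countermodel: worlds 0, 1; order generated by 0 ≤ 1; atoms true at each world — 0:{}; 1:{p2}.
0 ⊮ ¬¬p2 → p2: already at 0 itself, 0 ⊩ ¬¬p2 but 0 ⊮ p2.
0 lacks atom p2, so 0 ⊮ p2.
So the root 0 does not force the formula.

No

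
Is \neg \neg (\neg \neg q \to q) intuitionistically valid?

Yes

This is the double negation of double-negation elimination, which is intuitionistically derivable.
By Glivenko's theorem the double negation of any classical propositional tautology is intuitionistically provable; \neg \neg q \to q is classically a tautology.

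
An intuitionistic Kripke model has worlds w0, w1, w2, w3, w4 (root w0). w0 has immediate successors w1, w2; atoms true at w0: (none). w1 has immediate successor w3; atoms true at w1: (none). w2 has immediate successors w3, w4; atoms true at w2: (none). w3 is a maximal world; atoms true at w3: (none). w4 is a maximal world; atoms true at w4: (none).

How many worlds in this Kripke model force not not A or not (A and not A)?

w0: forces it.
w1: forces it.
w2: forces it.
w3: forces it.
w4: forces it.
Worlds forcing the formula: {w0, w1, w2, w3, w4}.

5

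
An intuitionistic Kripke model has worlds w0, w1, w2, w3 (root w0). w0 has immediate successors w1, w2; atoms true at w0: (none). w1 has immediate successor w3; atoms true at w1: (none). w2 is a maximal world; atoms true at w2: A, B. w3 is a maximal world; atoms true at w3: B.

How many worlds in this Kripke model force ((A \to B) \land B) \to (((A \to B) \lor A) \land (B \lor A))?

4

w0: forces it.
w1: forces it.
w2: forces it.
w3: forces it.
Worlds forcing the formula: {w0, w1, w2, w3}.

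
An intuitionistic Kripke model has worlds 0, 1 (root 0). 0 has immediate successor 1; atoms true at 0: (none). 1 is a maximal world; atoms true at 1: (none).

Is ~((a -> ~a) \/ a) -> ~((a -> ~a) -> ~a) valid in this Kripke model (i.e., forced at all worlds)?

Yes

0 ||- ~((a -> ~a) \/ a) -> ~((a -> ~a) -> ~a) vacuously: no world accessible from 0 forces the antecedent ~((a -> ~a) \/ a).
Since the root 0 forces ~((a -> ~a) \/ a) -> ~((a -> ~a) -> ~a) and forcing is persistent (monotone upward), every world forces it.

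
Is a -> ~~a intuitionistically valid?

This is double-negation introduction, which is intuitionistically derivable.
If a world forces a then every accessible world forces a (persistence), so none forces ~a; hence ~~a.

Yes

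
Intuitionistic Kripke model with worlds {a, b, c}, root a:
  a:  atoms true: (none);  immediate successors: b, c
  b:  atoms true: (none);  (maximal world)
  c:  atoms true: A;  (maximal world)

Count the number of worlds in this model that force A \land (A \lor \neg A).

a: does not force it — a \nVdash A \land (A \lor \neg A) since a fails A.
b: does not force it — b \nVdash A \land (A \lor \neg A) since b fails A.
c: forces it.
Worlds forcing the formula: {c}.

1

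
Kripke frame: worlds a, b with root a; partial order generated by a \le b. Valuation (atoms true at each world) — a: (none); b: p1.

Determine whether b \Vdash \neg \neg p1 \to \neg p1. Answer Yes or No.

b \nVdash \neg \neg p1 \to \neg p1: already at b itself, b \Vdash \neg \neg p1 but b \nVdash \neg p1.
b \nVdash \neg p1 since b is accessible from b and b \Vdash p1.

No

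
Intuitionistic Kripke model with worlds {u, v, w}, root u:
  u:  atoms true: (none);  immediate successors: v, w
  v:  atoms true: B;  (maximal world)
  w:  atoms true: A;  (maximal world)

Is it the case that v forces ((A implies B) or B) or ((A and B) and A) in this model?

v forces ((A implies B) or B) or ((A and B) and A) via the disjunct (A implies B) or B.

Yes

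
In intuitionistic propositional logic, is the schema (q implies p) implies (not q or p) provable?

No

This is the material-implication-as-disjunction principle, which is not intuitionistically valid.
A Kripke countermodel: worlds 0, 1; order generated by 0 <= 1; atoms true at each world — 0:{}; 1:{p,q}.
0 does not force (q implies p) implies (not q or p): already at 0 itself, 0 forces q implies p but 0 does not force not q or p.
0 does not force not q or p: neither disjunct is forced at 0.
0 does not force not q since 1 is accessible from 0 and 1 forces q.
So the root 0 does not force the formula.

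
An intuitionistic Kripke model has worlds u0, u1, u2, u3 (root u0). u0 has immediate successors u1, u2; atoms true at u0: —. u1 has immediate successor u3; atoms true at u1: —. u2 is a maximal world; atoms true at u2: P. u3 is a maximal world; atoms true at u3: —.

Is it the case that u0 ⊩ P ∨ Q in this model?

No

u0 ⊮ P ∨ Q: neither disjunct is forced at u0.
u0 lacks atom P, so u0 ⊮ P.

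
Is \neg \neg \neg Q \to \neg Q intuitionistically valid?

Yes

This is triple-negation reduction, which is intuitionistically derivable.
Assume \neg \neg \neg Q and suppose Q. Then \neg \neg Q (double-negation introduction), contradicting \neg \neg \neg Q. So \neg Q.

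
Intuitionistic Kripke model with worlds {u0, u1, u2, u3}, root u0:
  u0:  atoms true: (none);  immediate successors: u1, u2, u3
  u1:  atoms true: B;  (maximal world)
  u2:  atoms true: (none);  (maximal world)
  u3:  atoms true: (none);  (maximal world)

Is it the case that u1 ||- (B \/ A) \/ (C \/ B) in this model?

u1 ||- (B \/ A) \/ (C \/ B) via the disjunct B \/ A.

Yes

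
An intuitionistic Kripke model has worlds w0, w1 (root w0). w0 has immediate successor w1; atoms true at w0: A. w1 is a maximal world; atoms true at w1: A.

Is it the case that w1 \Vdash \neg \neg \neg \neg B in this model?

No

w1 \nVdash \neg \neg \neg \neg B since w1 is accessible from w1 and w1 \Vdash \neg \neg \neg B.
w1 \Vdash \neg \neg \neg B: no world accessible from w1 forces \neg \neg B.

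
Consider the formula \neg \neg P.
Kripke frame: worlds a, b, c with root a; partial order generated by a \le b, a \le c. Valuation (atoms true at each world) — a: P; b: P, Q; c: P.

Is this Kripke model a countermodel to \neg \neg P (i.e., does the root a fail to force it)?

a \Vdash \neg \neg P: no world accessible from a forces \neg P.
So the root a forces \neg \neg P; the model is not a countermodel.

No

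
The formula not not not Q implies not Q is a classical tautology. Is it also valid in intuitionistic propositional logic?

Yes

This is triple-negation reduction, which is intuitionistically derivable.
Assume not not not Q and suppose Q. Then not not Q (double-negation introduction), contradicting not not not Q. So not Q.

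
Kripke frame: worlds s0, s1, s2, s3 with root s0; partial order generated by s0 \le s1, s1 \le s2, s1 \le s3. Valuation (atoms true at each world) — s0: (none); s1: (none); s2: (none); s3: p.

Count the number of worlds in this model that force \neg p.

1

s0: does not force it — s0 \nVdash \neg p since s3 is accessible from s0 and s3 \Vdash p.
s1: does not force it — s1 \nVdash \neg p since s3 is accessible from s1 and s3 \Vdash p.
s2: forces it.
s3: does not force it.
Worlds forcing the formula: {s2}.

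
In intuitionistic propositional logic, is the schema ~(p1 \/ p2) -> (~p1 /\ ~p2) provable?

This is a constructively valid De Morgan direction (negated disjunction to conjunction of negations), which is intuitionistically derivable.
From ~(p1 \/ p2): if p1 held then p1 \/ p2 would, contradiction — so ~p1; similarly ~p2.

Yes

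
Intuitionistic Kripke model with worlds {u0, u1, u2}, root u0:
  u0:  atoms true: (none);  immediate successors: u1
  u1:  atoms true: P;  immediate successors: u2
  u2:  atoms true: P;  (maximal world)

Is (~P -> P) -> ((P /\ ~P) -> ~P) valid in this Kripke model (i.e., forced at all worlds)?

u0 ||- (~P -> P) -> ((P /\ ~P) -> ~P): every world accessible from u0 that forces ~P -> P (namely u0, u1, u2) also forces (P /\ ~P) -> ~P.
Since the root u0 forces (~P -> P) -> ((P /\ ~P) -> ~P) and forcing is persistent (monotone upward), every world forces it.

Yes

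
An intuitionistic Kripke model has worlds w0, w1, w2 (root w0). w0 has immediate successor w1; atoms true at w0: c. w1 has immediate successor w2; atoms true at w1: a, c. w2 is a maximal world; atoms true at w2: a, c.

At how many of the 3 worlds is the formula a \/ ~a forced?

w0: does not force it — w0 ||-/- a \/ ~a: neither disjunct is forced at w0.
w1: forces it.
w2: forces it.
Worlds forcing the formula: {w1, w2}.

2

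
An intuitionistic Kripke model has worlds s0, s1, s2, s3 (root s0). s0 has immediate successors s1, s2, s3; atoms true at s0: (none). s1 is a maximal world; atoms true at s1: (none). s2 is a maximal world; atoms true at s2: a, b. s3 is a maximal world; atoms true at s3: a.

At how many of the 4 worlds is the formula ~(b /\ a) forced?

s0: does not force it — s0 ||-/- ~(b /\ a) since s2 is accessible from s0 and s2 ||- b /\ a.
s1: forces it.
s2: does not force it.
s3: forces it.
Worlds forcing the formula: {s1, s3}.

2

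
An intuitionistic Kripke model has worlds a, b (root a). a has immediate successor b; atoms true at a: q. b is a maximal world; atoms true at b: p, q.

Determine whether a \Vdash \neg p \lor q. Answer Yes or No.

a \Vdash \neg p \lor q via the disjunct q.

Yes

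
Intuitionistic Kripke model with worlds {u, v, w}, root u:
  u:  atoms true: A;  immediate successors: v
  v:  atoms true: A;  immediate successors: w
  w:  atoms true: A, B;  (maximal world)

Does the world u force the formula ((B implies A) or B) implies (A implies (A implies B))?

u does not force ((B implies A) or B) implies (A implies (A implies B)): already at u itself, u forces (B implies A) or B but u does not force A implies (A implies B).
u does not force A implies (A implies B): already at u itself, u forces A but u does not force A implies B.
u does not force A implies B: already at u itself, u forces A but u does not force B.
u lacks atom B, so u does not force B.

No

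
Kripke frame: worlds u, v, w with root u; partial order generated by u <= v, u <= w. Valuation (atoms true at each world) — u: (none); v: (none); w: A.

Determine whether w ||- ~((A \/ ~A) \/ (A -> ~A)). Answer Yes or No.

No

w ||-/- ~((A \/ ~A) \/ (A -> ~A)) since w is accessible from w and w ||- (A \/ ~A) \/ (A -> ~A).
w ||- (A \/ ~A) \/ (A -> ~A) via the disjunct A \/ ~A.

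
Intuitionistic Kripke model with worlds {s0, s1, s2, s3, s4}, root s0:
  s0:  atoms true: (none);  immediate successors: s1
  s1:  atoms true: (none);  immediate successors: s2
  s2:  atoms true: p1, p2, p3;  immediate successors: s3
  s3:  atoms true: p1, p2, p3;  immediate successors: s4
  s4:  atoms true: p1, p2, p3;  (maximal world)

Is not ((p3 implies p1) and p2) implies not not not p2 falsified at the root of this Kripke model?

s0 forces not ((p3 implies p1) and p2) implies not not not p2 vacuously: no world accessible from s0 forces the antecedent not ((p3 implies p1) and p2).
So the root s0 forces not ((p3 implies p1) and p2) implies not not not p2; the model is not a countermodel.

No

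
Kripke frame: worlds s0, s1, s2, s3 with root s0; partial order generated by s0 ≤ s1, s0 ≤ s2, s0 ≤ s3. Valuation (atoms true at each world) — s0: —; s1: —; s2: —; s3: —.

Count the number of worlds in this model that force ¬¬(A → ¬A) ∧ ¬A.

4

s0: forces it.
s1: forces it.
s2: forces it.
s3: forces it.
Worlds forcing the formula: {s0, s1, s2, s3}.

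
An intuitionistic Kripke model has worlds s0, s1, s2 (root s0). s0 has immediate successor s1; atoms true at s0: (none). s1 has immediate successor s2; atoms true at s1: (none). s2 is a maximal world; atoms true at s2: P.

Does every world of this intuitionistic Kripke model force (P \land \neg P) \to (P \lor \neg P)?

s0 \Vdash (P \land \neg P) \to (P \lor \neg P) vacuously: no world accessible from s0 forces the antecedent P \land \neg P.
Since the root s0 forces (P \land \neg P) \to (P \lor \neg P) and forcing is persistent (monotone upward), every world forces it.

Yes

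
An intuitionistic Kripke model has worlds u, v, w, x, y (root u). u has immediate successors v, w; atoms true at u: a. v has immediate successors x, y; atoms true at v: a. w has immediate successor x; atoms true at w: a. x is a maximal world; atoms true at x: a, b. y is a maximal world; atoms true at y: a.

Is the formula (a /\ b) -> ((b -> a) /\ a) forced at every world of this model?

Yes

u ||- (a /\ b) -> ((b -> a) /\ a): every world accessible from u that forces a /\ b (namely x) also forces (b -> a) /\ a.
Since the root u forces (a /\ b) -> ((b -> a) /\ a) and forcing is persistent (monotone upward), every world forces it.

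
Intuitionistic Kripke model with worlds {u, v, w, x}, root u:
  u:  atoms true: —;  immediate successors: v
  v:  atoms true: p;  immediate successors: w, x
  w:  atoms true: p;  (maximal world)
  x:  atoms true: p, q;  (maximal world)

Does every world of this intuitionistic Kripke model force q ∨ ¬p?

No

Not every world: u ⊮ q ∨ ¬p.
u ⊮ q ∨ ¬p: neither disjunct is forced at u.
u lacks atom q, so u ⊮ q.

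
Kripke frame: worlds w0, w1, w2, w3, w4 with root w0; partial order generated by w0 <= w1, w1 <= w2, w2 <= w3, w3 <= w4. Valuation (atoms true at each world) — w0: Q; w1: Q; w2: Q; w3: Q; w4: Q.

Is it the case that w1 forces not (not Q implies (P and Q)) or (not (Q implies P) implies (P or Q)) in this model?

w1 forces not (not Q implies (P and Q)) or (not (Q implies P) implies (P or Q)) via the disjunct not (Q implies P) implies (P or Q).

Yes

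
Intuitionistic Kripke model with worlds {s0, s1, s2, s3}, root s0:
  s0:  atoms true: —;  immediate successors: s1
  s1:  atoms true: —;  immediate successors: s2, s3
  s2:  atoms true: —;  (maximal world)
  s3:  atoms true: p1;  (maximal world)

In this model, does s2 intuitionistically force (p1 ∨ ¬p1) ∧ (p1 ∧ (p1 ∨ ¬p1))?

s2 ⊮ (p1 ∨ ¬p1) ∧ (p1 ∧ (p1 ∨ ¬p1)) since s2 fails p1 ∧ (p1 ∨ ¬p1).

No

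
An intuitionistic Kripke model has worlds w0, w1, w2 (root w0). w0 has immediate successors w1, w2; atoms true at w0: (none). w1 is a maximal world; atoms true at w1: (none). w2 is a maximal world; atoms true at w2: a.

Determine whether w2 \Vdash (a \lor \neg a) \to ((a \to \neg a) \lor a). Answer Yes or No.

w2 \Vdash (a \lor \neg a) \to ((a \to \neg a) \lor a): every world accessible from w2 that forces a \lor \neg a (namely w2) also forces (a \to \neg a) \lor a.

Yes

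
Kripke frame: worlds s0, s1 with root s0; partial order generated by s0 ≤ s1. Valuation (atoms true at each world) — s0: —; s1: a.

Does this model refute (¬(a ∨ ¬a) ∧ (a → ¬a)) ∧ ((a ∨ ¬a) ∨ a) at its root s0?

s0 ⊮ (¬(a ∨ ¬a) ∧ (a → ¬a)) ∧ ((a ∨ ¬a) ∨ a) since s0 fails ¬(a ∨ ¬a) ∧ (a → ¬a).
So the root s0 does not force (¬(a ∨ ¬a) ∧ (a → ¬a)) ∧ ((a ∨ ¬a) ∨ a); the model is a countermodel.

Yes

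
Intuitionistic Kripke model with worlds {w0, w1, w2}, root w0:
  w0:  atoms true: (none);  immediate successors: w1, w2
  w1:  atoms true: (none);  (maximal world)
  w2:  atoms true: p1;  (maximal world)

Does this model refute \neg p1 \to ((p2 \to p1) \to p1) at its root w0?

w0 \nVdash \neg p1 \to ((p2 \to p1) \to p1): at the accessible world w1, w1 \Vdash \neg p1 but w1 \nVdash (p2 \to p1) \to p1.
w1 \nVdash (p2 \to p1) \to p1: already at w1 itself, w1 \Vdash p2 \to p1 but w1 \nVdash p1.
w1 lacks atom p1, so w1 \nVdash p1.
So the root w0 does not force \neg p1 \to ((p2 \to p1) \to p1); the model is a countermodel.

Yes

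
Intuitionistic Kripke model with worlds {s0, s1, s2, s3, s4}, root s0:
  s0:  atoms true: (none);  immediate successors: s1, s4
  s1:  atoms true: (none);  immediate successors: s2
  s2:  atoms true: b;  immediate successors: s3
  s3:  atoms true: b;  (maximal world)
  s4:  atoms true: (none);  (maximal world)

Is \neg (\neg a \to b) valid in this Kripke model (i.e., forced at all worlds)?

No

Not every world: s0 \nVdash \neg (\neg a \to b).
s0 \nVdash \neg (\neg a \to b) since s2 is accessible from s0 and s2 \Vdash \neg a \to b.
s2 \Vdash \neg a \to b: every world accessible from s2 that forces \neg a (namely s2, s3) also forces b.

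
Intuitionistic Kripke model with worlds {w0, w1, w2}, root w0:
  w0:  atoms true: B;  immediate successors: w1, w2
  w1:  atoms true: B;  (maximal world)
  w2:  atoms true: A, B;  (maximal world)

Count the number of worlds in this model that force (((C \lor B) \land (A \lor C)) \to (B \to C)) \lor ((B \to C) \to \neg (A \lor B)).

3

w0: forces it.
w1: forces it.
w2: forces it.
Worlds forcing the formula: {w0, w1, w2}.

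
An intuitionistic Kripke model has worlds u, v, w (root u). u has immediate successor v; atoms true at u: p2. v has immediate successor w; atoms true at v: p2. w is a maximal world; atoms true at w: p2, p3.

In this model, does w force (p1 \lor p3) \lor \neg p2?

Yes

w \Vdash (p1 \lor p3) \lor \neg p2 via the disjunct p1 \lor p3.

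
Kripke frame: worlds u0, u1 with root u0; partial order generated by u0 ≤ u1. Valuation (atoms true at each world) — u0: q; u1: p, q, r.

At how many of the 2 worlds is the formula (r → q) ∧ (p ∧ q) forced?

u0: does not force it — u0 ⊮ (r → q) ∧ (p ∧ q) since u0 fails p ∧ q.
u1: forces it.
Worlds forcing the formula: {u1}.

1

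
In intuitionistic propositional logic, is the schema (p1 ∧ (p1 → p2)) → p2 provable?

This is modus ponens in implicational form, which is intuitionistically derivable.
If a world forces p1 and p1 → p2, then applying the implication at that world (which is accessible from itself) gives p2.

Yes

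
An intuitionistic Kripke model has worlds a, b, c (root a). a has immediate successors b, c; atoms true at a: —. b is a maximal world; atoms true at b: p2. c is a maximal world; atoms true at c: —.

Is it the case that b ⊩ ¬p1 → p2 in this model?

Yes

b ⊩ ¬p1 → p2: every world accessible from b that forces ¬p1 (namely b) also forces p2.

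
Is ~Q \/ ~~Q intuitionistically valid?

No

This is the weak law of excluded middle, which is not intuitionistically valid.
A Kripke countermodel: worlds w0, w1, w2; order generated by w0 <= w1, w0 <= w2; atoms true at each world — w0:{}; w1:{Q}; w2:{}.
w0 ||-/- ~Q \/ ~~Q: neither disjunct is forced at w0.
w0 ||-/- ~Q since w1 is accessible from w0 and w1 ||- Q.
So the root w0 does not force the formula.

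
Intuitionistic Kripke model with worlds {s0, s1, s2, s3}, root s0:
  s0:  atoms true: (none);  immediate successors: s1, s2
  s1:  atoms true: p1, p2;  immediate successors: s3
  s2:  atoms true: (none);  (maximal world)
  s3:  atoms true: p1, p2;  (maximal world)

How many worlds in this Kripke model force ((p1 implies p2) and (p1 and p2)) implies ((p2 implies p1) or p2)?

s0: forces it.
s1: forces it.
s2: forces it.
s3: forces it.
Worlds forcing the formula: {s0, s1, s2, s3}.

4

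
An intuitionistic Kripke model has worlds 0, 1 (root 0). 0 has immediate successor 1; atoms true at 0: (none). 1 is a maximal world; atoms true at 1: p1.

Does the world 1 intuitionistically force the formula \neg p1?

No

1 \nVdash \neg p1 since 1 is accessible from 1 and 1 \Vdash p1.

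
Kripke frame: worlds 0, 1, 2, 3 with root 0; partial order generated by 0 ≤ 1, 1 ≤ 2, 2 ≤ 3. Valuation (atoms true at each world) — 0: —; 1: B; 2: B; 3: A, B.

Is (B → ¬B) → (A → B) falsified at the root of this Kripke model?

0 ⊩ (B → ¬B) → (A → B) vacuously: no world accessible from 0 forces the antecedent B → ¬B.
So the root 0 forces (B → ¬B) → (A → B); the model is not a countermodel.

No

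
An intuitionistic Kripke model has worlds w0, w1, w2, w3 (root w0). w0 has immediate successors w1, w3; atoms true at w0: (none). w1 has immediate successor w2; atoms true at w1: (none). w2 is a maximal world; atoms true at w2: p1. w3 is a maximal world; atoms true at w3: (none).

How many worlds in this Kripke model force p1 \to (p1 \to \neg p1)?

w0: does not force it — w0 \nVdash p1 \to (p1 \to \neg p1): at the accessible world w2, w2 \Vdash p1 but w2 \nVdash p1 \to \neg p1.
w1: does not force it — w1 \nVdash p1 \to (p1 \to \neg p1): at the accessible world w2, w2 \Vdash p1 but w2 \nVdash p1 \to \neg p1.
w2: does not force it — w2 \nVdash p1 \to (p1 \to \neg p1): already at w2 itself, w2 \Vdash p1 but w2 \nVdash p1 \to \neg p1.
w3: forces it.
Worlds forcing the formula: {w3}.

1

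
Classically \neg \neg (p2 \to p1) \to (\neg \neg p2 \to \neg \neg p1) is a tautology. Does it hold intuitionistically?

Yes

This is the distribution of double negation over implication, which is intuitionistically derivable.
Assume \neg \neg (p2 \to p1) and \neg \neg p2; suppose \neg p1. Then p2 \to p1 would give \neg p2 (by contraposition), contradicting \neg \neg p2; so \neg (p2 \to p1), contradicting \neg \neg (p2 \to p1). Hence \neg \neg p1.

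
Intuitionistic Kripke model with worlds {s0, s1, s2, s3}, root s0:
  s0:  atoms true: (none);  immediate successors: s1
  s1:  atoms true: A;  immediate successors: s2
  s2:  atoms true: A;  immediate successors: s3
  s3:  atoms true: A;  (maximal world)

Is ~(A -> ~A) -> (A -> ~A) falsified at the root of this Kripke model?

s0 ||-/- ~(A -> ~A) -> (A -> ~A): already at s0 itself, s0 ||- ~(A -> ~A) but s0 ||-/- A -> ~A.
s0 ||-/- A -> ~A: at the accessible world s1, s1 ||- A but s1 ||-/- ~A.
s1 ||-/- ~A since s1 is accessible from s1 and s1 ||- A.
So the root s0 does not force ~(A -> ~A) -> (A -> ~A); the model is a countermodel.

Yes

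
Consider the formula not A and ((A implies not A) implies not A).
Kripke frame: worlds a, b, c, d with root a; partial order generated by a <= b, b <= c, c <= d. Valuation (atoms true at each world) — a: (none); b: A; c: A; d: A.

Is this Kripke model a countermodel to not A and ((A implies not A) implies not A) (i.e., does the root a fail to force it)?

a does not force not A and ((A implies not A) implies not A) since a fails not A.
So the root a does not force not A and ((A implies not A) implies not A); the model is a countermodel.

Yes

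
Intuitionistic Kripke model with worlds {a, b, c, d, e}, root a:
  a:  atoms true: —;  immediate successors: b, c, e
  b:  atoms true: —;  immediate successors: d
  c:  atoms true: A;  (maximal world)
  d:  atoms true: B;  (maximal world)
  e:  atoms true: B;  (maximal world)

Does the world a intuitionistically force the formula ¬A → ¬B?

a ⊮ ¬A → ¬B: at the accessible world b, b ⊩ ¬A but b ⊮ ¬B.
b ⊮ ¬B since d is accessible from b and d ⊩ B.

No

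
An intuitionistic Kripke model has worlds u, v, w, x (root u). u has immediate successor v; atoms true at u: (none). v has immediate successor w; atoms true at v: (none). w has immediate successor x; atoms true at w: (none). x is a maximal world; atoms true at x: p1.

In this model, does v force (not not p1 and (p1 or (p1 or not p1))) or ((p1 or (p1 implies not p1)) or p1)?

No

v does not force (not not p1 and (p1 or (p1 or not p1))) or ((p1 or (p1 implies not p1)) or p1): neither disjunct is forced at v.
v does not force not not p1 and (p1 or (p1 or not p1)) since v fails p1 or (p1 or not p1).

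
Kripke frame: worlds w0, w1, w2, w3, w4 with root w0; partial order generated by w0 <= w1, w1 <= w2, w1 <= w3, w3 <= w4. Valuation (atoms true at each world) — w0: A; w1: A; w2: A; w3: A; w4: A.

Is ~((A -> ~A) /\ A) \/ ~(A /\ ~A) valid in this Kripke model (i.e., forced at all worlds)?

Yes

w0 ||- ~((A -> ~A) /\ A) \/ ~(A /\ ~A) via the disjunct ~((A -> ~A) /\ A).
Since the root w0 forces ~((A -> ~A) /\ A) \/ ~(A /\ ~A) and forcing is persistent (monotone upward), every world forces it.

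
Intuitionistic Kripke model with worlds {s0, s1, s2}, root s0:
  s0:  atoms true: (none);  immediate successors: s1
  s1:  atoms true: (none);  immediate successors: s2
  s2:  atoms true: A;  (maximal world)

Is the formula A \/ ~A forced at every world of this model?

No

Not every world: s0 ||-/- A \/ ~A.
s0 ||-/- A \/ ~A: neither disjunct is forced at s0.
s0 lacks atom A, so s0 ||-/- A.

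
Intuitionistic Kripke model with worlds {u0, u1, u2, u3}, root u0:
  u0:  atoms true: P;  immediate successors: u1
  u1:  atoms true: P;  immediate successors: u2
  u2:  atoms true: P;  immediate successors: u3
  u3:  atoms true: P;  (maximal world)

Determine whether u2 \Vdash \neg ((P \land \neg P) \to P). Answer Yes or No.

No

u2 \nVdash \neg ((P \land \neg P) \to P) since u2 is accessible from u2 and u2 \Vdash (P \land \neg P) \to P.
u2 \Vdash (P \land \neg P) \to P vacuously: no world accessible from u2 forces the antecedent P \land \neg P.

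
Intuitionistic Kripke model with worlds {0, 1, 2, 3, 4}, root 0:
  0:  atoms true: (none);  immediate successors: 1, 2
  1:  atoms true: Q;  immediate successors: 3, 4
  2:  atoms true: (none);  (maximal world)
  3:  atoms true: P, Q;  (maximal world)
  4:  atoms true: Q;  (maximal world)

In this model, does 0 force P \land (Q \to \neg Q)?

No

0 \nVdash P \land (Q \to \neg Q) since 0 fails P.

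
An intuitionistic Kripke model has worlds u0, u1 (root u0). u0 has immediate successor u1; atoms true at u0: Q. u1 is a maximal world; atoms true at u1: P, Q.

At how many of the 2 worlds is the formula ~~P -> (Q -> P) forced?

u0: does not force it — u0 ||-/- ~~P -> (Q -> P): already at u0 itself, u0 ||- ~~P but u0 ||-/- Q -> P.
u1: forces it.
Worlds forcing the formula: {u1}.

1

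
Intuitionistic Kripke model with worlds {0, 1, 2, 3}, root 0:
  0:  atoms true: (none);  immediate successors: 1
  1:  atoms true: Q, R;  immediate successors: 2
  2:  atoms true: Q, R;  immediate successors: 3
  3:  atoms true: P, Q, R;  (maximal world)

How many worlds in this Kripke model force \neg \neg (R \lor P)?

4

0: forces it.
1: forces it.
2: forces it.
3: forces it.
Worlds forcing the formula: {0, 1, 2, 3}.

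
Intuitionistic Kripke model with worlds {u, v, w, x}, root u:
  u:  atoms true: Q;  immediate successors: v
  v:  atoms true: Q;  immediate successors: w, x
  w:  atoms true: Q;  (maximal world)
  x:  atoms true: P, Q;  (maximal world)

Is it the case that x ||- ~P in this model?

x ||-/- ~P since x is accessible from x and x ||- P.

No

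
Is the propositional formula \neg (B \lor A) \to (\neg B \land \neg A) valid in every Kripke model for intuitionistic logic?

Yes

This is a constructively valid De Morgan direction (negated disjunction to conjunction of negations), which is intuitionistically derivable.
From \neg (B \lor A): if B held then B \lor A would, contradiction — so \neg B; similarly \neg A.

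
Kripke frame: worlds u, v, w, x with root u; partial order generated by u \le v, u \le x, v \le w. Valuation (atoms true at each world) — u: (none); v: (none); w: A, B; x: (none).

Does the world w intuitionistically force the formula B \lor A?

Yes

w \Vdash B \lor A via the disjunct B.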